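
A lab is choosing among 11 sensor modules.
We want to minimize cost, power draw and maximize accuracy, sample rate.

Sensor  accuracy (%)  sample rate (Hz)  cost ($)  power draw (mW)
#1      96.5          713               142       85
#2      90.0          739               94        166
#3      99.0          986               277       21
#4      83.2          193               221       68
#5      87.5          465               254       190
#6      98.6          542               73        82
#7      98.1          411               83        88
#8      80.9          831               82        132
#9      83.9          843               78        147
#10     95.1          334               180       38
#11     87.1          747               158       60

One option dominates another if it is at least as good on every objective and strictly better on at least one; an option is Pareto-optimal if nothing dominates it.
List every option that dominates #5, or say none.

#1, #2, #6

#1: accuracy 96.5≥87.5, sample rate 713≥465, cost 142≤254, power draw 85≤190 — dominates #5.
#2: accuracy 90.0≥87.5, sample rate 739≥465, cost 94≤254, power draw 166≤190 — dominates #5.
#6: accuracy 98.6≥87.5, sample rate 542≥465, cost 73≤254, power draw 82≤190 — dominates #5.
Others (#3, #4, #7, #8, #9, #10, #11) are each worse than #5 on at least one objective.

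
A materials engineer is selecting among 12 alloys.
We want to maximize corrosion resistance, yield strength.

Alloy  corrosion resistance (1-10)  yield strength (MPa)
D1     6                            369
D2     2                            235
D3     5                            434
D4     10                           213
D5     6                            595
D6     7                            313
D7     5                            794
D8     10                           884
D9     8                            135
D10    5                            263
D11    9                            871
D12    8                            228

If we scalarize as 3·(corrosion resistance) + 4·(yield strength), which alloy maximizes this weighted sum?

D8

D1: 3·6 + 4·369 = 1494
D2: 3·2 + 4·235 = 946
D3: 3·5 + 4·434 = 1751
D4: 3·10 + 4·213 = 882
D5: 3·6 + 4·595 = 2398
D6: 3·7 + 4·313 = 1273
D7: 3·5 + 4·794 = 3191
D8: 3·10 + 4·884 = 3566
D9: 3·8 + 4·135 = 564
D10: 3·5 + 4·263 = 1067
D11: 3·9 + 4·871 = 3511
D12: 3·8 + 4·228 = 936
Highest: D8 at 3566.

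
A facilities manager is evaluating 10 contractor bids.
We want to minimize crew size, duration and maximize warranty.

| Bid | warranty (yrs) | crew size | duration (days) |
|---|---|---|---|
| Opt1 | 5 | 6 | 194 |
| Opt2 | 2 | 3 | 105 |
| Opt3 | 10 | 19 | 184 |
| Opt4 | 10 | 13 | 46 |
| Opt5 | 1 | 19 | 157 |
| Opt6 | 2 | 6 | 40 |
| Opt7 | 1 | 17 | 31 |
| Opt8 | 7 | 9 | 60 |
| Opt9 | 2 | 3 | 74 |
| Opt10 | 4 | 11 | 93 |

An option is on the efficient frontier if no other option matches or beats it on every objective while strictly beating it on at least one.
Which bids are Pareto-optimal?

Opt1, Opt4, Opt6, Opt7, Opt8, Opt9

Opt1: not dominated.
Opt2: dominated by Opt9 (warranty 2≥2, crew size 3≤3, duration 74≤105).
Opt3: dominated by Opt4 (warranty 10≥10, crew size 13≤19, duration 46≤184).
Opt4: not dominated.
Opt5: dominated by Opt2 (warranty 2≥1, crew size 3≤19, duration 105≤157).
Opt6: not dominated.
Opt7: not dominated (best duration).
Opt8: not dominated.
Opt9: not dominated.
Opt10: dominated by Opt8 (warranty 7≥4, crew size 9≤11, duration 60≤93).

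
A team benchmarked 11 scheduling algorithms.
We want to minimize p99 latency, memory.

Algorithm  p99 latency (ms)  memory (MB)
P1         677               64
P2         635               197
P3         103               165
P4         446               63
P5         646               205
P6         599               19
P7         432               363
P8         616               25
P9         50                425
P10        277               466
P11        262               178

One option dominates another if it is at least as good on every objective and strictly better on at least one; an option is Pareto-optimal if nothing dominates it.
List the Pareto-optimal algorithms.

P1: dominated by P4 (p99 latency 446≤677, memory 63≤64).
P2: dominated by P3 (p99 latency 103≤635, memory 165≤197).
P3: not dominated.
P4: not dominated.
P5: dominated by P2 (p99 latency 635≤646, memory 197≤205).
P6: not dominated (best memory).
P7: dominated by P3 (p99 latency 103≤432, memory 165≤363).
P8: dominated by P6 (p99 latency 599≤616, memory 19≤25).
P9: not dominated (best p99 latency).
P10: dominated by P3 (p99 latency 103≤277, memory 165≤466).
P11: dominated by P3 (p99 latency 103≤262, memory 165≤178).

P3, P4, P6, P9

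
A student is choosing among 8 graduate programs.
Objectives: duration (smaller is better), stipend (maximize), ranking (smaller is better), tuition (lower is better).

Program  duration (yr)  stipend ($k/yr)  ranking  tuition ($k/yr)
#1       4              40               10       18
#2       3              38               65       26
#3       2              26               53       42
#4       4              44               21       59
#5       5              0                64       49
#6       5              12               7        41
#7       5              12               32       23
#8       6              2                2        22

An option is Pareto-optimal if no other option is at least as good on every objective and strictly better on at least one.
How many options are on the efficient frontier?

6

#1: not dominated (best tuition).
#2: not dominated.
#3: not dominated (best duration).
#4: not dominated (best stipend).
#5: dominated by #1 (duration 4≤5, stipend 40≥0, ranking 10≤64, tuition 18≤49).
#6: not dominated.
#7: dominated by #1 (duration 4≤5, stipend 40≥12, ranking 10≤32, tuition 18≤23).
#8: not dominated (best ranking).
Pareto-optimal: #1, #2, #3, #4, #6, #8 → 6.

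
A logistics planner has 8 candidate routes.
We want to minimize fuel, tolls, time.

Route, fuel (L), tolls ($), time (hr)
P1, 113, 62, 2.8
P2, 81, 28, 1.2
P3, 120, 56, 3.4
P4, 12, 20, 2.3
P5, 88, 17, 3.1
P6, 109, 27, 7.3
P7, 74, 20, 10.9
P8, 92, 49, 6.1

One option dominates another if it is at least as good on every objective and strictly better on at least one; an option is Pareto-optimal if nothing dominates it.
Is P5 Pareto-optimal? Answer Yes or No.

Yes

P1: worse on fuel (113 vs 88).
P2: worse on tolls (28 vs 17).
P3: worse on fuel (120 vs 88).
P4: worse on tolls (20 vs 17).
P6: worse on fuel (109 vs 88).
P7: worse on tolls (20 vs 17).
P8: worse on fuel (92 vs 88).
No option is at least as good as P5 on every objective and strictly better on one.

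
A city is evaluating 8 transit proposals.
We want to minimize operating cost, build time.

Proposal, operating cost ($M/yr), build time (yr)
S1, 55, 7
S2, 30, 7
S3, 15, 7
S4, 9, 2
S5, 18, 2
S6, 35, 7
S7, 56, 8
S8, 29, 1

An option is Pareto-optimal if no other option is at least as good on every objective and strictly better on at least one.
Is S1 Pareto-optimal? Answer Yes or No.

No

S2 vs S1: operating cost 30≤55, build time 7≤7 — S2 is at least as good on every objective and strictly better on at least one, so S2 dominates S1.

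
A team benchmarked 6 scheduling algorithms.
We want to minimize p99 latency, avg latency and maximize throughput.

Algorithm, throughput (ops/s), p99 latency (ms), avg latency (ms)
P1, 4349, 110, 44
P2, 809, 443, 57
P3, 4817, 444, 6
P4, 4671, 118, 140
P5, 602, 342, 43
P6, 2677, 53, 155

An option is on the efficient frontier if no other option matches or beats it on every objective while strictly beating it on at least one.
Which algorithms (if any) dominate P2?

P1

P1: throughput 4349≥809, p99 latency 110≤443, avg latency 44≤57 — dominates P2.
Others (P3, P4, P5, P6) are each worse than P2 on at least one objective.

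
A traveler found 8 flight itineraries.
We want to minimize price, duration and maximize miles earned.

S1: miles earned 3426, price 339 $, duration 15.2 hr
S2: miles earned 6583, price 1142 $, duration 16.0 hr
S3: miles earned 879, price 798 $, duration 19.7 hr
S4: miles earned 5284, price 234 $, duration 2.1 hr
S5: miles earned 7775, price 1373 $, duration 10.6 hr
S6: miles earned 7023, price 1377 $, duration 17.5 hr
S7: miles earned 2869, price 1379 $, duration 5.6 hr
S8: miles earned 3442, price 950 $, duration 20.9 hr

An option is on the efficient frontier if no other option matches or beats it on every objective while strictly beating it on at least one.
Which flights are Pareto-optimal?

S2, S4, S5

S1: dominated by S4 (miles earned 5284≥3426, price 234≤339, duration 2.1≤15.2).
S2: not dominated.
S3: dominated by S1 (miles earned 3426≥879, price 339≤798, duration 15.2≤19.7).
S4: not dominated (best price).
S5: not dominated (best miles earned).
S6: dominated by S5 (miles earned 7775≥7023, price 1373≤1377, duration 10.6≤17.5).
S7: dominated by S4 (miles earned 5284≥2869, price 234≤1379, duration 2.1≤5.6).
S8: dominated by S4 (miles earned 5284≥3442, price 234≤950, duration 2.1≤20.9).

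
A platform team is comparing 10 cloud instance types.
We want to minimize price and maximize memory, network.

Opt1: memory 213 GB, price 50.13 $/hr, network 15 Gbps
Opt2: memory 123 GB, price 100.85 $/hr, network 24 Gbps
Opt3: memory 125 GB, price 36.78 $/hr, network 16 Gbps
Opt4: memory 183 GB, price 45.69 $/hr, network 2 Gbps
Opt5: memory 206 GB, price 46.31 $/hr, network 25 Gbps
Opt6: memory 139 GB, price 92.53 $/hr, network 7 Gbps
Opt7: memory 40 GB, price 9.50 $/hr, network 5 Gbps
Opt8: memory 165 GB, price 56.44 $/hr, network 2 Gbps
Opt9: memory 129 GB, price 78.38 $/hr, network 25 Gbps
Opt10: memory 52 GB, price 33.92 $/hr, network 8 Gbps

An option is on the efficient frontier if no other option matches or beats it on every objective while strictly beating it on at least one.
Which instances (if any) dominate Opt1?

Opt2: worse on memory (123 vs 213).
Opt3: worse on memory (125 vs 213).
Opt4: worse on memory (183 vs 213).
Opt5: worse on memory (206 vs 213).
Opt6: worse on memory (139 vs 213).
Opt7: worse on memory (40 vs 213).
Opt8: worse on memory (165 vs 213).
Opt9: worse on memory (129 vs 213).
Opt10: worse on memory (52 vs 213).
No option dominates Opt1.

none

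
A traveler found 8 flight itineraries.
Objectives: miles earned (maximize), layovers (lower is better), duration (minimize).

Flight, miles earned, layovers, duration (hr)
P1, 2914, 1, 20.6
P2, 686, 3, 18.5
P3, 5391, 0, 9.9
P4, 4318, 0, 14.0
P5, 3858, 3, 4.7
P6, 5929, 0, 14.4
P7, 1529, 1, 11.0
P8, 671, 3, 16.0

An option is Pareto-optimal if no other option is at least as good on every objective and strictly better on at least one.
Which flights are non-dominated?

P3, P5, P6

P1: dominated by P3 (miles earned 5391≥2914, layovers 0≤1, duration 9.9≤20.6).
P2: dominated by P3 (miles earned 5391≥686, layovers 0≤3, duration 9.9≤18.5).
P3: not dominated.
P4: dominated by P3 (miles earned 5391≥4318, layovers 0≤0, duration 9.9≤14.0).
P5: not dominated (best duration).
P6: not dominated (best miles earned).
P7: dominated by P3 (miles earned 5391≥1529, layovers 0≤1, duration 9.9≤11.0).
P8: dominated by P3 (miles earned 5391≥671, layovers 0≤3, duration 9.9≤16.0).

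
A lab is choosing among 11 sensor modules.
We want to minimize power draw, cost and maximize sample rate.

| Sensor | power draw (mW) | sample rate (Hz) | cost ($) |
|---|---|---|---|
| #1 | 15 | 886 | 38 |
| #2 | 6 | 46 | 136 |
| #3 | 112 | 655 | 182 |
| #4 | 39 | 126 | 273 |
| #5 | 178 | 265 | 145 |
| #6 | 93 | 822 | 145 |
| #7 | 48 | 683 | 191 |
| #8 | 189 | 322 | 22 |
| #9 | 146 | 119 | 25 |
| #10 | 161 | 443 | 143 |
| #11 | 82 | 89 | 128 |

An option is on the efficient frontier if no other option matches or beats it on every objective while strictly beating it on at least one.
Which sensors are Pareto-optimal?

#1: not dominated (best sample rate).
#2: not dominated (best power draw).
#3: dominated by #1 (power draw 15≤112, sample rate 886≥655, cost 38≤182).
#4: dominated by #1 (power draw 15≤39, sample rate 886≥126, cost 38≤273).
#5: dominated by #1 (power draw 15≤178, sample rate 886≥265, cost 38≤145).
#6: dominated by #1 (power draw 15≤93, sample rate 886≥822, cost 38≤145).
#7: dominated by #1 (power draw 15≤48, sample rate 886≥683, cost 38≤191).
#8: not dominated (best cost).
#9: not dominated.
#10: dominated by #1 (power draw 15≤161, sample rate 886≥443, cost 38≤143).
#11: dominated by #1 (power draw 15≤82, sample rate 886≥89, cost 38≤128).

#1, #2, #8, #9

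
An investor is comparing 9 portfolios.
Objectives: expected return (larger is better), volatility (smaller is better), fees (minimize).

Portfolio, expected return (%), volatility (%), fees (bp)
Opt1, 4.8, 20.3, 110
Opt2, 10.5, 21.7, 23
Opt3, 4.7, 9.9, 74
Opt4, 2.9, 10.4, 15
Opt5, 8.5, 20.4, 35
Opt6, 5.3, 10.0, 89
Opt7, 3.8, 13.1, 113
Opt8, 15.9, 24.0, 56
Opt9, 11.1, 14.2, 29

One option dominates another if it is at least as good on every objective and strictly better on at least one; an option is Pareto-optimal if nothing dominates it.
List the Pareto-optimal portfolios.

Opt1: dominated by Opt6 (expected return 5.3≥4.8, volatility 10.0≤20.3, fees 89≤110).
Opt2: not dominated.
Opt3: not dominated (best volatility).
Opt4: not dominated (best fees).
Opt5: dominated by Opt9 (expected return 11.1≥8.5, volatility 14.2≤20.4, fees 29≤35).
Opt6: not dominated.
Opt7: dominated by Opt3 (expected return 4.7≥3.8, volatility 9.9≤13.1, fees 74≤113).
Opt8: not dominated (best expected return).
Opt9: not dominated.

Opt2, Opt3, Opt4, Opt6, Opt8, Opt9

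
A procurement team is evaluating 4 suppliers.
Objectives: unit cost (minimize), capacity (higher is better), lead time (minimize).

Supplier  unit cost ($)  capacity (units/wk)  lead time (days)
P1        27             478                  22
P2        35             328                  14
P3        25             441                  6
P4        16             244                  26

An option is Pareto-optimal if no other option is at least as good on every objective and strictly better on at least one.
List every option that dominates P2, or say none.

P3: unit cost 25≤35, capacity 441≥328, lead time 6≤14 — dominates P2.
Others (P1, P4) are each worse than P2 on at least one objective.

P3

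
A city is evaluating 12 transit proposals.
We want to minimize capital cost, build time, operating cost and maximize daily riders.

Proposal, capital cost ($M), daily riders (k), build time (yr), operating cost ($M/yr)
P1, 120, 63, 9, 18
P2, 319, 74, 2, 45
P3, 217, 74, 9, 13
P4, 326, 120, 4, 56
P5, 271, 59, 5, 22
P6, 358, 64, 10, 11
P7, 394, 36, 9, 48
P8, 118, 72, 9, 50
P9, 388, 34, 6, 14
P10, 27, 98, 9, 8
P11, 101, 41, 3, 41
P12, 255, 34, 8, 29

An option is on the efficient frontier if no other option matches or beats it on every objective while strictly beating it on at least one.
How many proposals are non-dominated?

7

P1: dominated by P10 (capital cost 27≤120, daily riders 98≥63, build time 9≤9, operating cost 8≤18).
P2: not dominated (best build time).
P3: dominated by P10 (capital cost 27≤217, daily riders 98≥74, build time 9≤9, operating cost 8≤13).
P4: not dominated (best daily riders).
P5: not dominated.
P6: dominated by P10 (capital cost 27≤358, daily riders 98≥64, build time 9≤10, operating cost 8≤11).
P7: dominated by P1 (capital cost 120≤394, daily riders 63≥36, build time 9≤9, operating cost 18≤48).
P8: dominated by P10 (capital cost 27≤118, daily riders 98≥72, build time 9≤9, operating cost 8≤50).
P9: not dominated.
P10: not dominated (best capital cost).
P11: not dominated.
P12: not dominated.
Pareto-optimal: P2, P4, P5, P9, P10, P11, P12 → 7.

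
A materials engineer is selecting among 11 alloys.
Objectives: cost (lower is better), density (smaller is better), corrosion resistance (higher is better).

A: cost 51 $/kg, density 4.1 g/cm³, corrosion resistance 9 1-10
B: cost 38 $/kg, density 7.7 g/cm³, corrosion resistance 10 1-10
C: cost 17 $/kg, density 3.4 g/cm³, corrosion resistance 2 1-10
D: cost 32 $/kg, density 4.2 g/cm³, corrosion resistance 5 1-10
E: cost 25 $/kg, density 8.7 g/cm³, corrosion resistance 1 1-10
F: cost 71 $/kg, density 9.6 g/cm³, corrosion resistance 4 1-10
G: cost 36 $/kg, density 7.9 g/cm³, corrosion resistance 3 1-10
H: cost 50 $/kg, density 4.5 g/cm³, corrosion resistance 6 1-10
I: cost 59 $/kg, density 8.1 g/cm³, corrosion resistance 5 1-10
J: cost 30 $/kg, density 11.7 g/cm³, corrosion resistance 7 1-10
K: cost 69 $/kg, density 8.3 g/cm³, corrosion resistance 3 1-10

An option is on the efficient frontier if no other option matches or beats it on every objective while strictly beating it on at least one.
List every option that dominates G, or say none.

D

D: cost 32≤36, density 4.2≤7.9, corrosion resistance 5≥3 — dominates G.
Others (A, B, C, E, F, H, I, J, K) are each worse than G on at least one objective.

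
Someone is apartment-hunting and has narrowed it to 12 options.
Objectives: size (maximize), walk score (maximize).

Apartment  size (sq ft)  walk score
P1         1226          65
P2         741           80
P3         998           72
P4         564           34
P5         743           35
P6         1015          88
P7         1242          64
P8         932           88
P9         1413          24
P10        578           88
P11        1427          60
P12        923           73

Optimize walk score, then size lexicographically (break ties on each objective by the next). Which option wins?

P6

First maximize walk score: best is 88, kept {P6, P8, P10}.
Then maximize size: best is 1015, kept {P6}.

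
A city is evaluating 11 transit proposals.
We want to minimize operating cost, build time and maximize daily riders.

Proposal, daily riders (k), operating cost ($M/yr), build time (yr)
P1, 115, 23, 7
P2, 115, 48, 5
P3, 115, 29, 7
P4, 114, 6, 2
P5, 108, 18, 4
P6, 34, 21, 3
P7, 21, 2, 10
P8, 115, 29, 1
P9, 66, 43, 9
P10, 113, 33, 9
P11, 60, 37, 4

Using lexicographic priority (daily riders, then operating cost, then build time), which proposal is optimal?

P1

First maximize daily riders: best is 115, kept {P1, P2, P3, P8}.
Then minimize operating cost: best is 23, kept {P1}.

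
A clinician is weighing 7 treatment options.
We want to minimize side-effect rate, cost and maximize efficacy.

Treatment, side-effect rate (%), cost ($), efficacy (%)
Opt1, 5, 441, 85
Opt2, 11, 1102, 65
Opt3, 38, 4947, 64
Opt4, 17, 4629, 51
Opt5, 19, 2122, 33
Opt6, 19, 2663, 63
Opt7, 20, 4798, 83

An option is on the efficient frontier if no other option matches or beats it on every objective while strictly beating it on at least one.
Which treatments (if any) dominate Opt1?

Opt2: worse on side-effect rate (11 vs 5).
Opt3: worse on side-effect rate (38 vs 5).
Opt4: worse on side-effect rate (17 vs 5).
Opt5: worse on side-effect rate (19 vs 5).
Opt6: worse on side-effect rate (19 vs 5).
Opt7: worse on side-effect rate (20 vs 5).
No option dominates Opt1.

none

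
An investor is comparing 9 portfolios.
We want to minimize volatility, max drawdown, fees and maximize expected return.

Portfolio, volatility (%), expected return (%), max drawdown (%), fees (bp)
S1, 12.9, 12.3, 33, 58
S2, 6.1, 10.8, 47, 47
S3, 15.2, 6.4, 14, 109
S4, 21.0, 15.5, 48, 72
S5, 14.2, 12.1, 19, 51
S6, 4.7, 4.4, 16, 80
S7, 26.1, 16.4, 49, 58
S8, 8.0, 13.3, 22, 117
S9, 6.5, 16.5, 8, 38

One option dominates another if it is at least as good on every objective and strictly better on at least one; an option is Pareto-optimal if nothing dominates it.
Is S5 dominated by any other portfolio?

S9 vs S5: volatility 6.5≤14.2, expected return 16.5≥12.1, max drawdown 8≤19, fees 38≤51 — S9 is at least as good on every objective and strictly better on at least one, so S9 dominates S5.

Yes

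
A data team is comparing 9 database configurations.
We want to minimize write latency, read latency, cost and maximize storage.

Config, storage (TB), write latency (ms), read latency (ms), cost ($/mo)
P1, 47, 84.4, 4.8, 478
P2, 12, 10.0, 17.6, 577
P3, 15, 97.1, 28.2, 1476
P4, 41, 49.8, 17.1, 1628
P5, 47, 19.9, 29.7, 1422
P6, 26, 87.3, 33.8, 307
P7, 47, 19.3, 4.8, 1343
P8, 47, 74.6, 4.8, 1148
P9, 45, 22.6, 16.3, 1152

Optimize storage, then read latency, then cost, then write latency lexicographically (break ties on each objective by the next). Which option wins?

First maximize storage: best is 47, kept {P1, P5, P7, P8}.
Then minimize read latency: best is 4.8, kept {P1, P7, P8}.
Then minimize cost: best is 478, kept {P1}.

P1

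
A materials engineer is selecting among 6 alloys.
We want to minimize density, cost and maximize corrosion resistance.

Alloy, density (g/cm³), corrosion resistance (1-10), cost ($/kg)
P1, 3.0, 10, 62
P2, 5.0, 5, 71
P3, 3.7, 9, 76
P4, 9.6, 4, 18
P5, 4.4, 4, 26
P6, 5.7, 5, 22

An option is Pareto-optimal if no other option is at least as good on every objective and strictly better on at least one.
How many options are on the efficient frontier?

P1: not dominated (best density).
P2: dominated by P1 (density 3.0≤5.0, corrosion resistance 10≥5, cost 62≤71).
P3: dominated by P1 (density 3.0≤3.7, corrosion resistance 10≥9, cost 62≤76).
P4: not dominated (best cost).
P5: not dominated.
P6: not dominated.
Pareto-optimal: P1, P4, P5, P6 → 4.

4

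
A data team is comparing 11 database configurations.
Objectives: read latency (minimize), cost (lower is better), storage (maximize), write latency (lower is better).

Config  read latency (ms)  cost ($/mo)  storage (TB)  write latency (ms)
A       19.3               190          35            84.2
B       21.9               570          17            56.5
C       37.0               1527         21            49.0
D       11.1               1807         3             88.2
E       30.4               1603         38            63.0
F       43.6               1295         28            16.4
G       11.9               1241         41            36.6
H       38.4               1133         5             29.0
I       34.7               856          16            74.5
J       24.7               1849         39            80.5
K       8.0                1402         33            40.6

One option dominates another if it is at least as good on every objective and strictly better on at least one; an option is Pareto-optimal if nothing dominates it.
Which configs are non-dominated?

A, B, F, G, H, K

A: not dominated (best cost).
B: not dominated.
C: dominated by G (read latency 11.9≤37.0, cost 1241≤1527, storage 41≥21, write latency 36.6≤49.0).
D: dominated by K (read latency 8.0≤11.1, cost 1402≤1807, storage 33≥3, write latency 40.6≤88.2).
E: dominated by G (read latency 11.9≤30.4, cost 1241≤1603, storage 41≥38, write latency 36.6≤63.0).
F: not dominated (best write latency).
G: not dominated (best storage).
H: not dominated.
I: dominated by B (read latency 21.9≤34.7, cost 570≤856, storage 17≥16, write latency 56.5≤74.5).
J: dominated by G (read latency 11.9≤24.7, cost 1241≤1849, storage 41≥39, write latency 36.6≤80.5).
K: not dominated (best read latency).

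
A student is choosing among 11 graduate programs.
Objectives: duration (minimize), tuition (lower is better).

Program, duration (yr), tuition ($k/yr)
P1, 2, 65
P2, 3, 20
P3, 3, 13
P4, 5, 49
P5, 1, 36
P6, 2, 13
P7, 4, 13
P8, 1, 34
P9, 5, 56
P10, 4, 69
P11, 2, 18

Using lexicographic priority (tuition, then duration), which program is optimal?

P6

First minimize tuition: best is 13, kept {P3, P6, P7}.
Then minimize duration: best is 2, kept {P6}.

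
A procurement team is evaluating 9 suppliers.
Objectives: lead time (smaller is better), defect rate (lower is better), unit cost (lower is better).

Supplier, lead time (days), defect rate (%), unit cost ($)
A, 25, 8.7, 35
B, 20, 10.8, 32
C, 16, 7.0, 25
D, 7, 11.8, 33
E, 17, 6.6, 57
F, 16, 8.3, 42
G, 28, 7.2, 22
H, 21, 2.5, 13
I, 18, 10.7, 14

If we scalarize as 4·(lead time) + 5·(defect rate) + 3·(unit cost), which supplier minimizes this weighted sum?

A: 4·25 + 5·8.7 + 3·35 = 248.5
B: 4·20 + 5·10.8 + 3·32 = 230.0
C: 4·16 + 5·7.0 + 3·25 = 174.0
D: 4·7 + 5·11.8 + 3·33 = 186.0
E: 4·17 + 5·6.6 + 3·57 = 272.0
F: 4·16 + 5·8.3 + 3·42 = 231.5
G: 4·28 + 5·7.2 + 3·22 = 214.0
H: 4·21 + 5·2.5 + 3·13 = 135.5
I: 4·18 + 5·10.7 + 3·14 = 167.5
Lowest: H at 135.5.

H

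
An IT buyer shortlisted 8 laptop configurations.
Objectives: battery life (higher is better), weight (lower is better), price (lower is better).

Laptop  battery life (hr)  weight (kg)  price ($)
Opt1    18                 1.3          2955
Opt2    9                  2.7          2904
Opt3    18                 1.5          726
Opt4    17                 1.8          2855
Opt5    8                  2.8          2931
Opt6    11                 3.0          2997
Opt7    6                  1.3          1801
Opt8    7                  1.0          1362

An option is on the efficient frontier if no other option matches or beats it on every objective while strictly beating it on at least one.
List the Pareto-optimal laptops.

Opt1, Opt3, Opt8

Opt1: not dominated.
Opt2: dominated by Opt3 (battery life 18≥9, weight 1.5≤2.7, price 726≤2904).
Opt3: not dominated (best price).
Opt4: dominated by Opt3 (battery life 18≥17, weight 1.5≤1.8, price 726≤2855).
Opt5: dominated by Opt2 (battery life 9≥8, weight 2.7≤2.8, price 2904≤2931).
Opt6: dominated by Opt1 (battery life 18≥11, weight 1.3≤3.0, price 2955≤2997).
Opt7: dominated by Opt8 (battery life 7≥6, weight 1.0≤1.3, price 1362≤1801).
Opt8: not dominated (best weight).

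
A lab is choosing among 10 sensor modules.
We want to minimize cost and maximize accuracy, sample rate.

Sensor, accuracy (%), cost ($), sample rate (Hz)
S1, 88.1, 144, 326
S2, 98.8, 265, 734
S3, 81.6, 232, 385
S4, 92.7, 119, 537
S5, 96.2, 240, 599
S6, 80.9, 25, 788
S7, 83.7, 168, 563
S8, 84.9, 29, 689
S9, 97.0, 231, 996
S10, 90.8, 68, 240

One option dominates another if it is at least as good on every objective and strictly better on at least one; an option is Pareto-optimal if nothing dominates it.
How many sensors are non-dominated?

6

S1: dominated by S4 (accuracy 92.7≥88.1, cost 119≤144, sample rate 537≥326).
S2: not dominated (best accuracy).
S3: dominated by S4 (accuracy 92.7≥81.6, cost 119≤232, sample rate 537≥385).
S4: not dominated.
S5: dominated by S9 (accuracy 97.0≥96.2, cost 231≤240, sample rate 996≥599).
S6: not dominated (best cost).
S7: dominated by S8 (accuracy 84.9≥83.7, cost 29≤168, sample rate 689≥563).
S8: not dominated.
S9: not dominated (best sample rate).
S10: not dominated.
Pareto-optimal: S2, S4, S6, S8, S9, S10 → 6.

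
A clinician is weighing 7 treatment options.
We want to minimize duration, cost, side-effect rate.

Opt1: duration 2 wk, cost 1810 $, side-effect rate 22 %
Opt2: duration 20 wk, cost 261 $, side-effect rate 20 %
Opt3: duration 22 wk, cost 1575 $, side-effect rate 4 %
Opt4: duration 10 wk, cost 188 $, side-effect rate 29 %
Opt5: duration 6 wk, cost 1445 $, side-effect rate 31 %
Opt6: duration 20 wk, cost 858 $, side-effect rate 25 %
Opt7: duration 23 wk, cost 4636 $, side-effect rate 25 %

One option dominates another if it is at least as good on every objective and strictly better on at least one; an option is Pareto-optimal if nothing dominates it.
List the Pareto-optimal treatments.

Opt1: not dominated (best duration).
Opt2: not dominated.
Opt3: not dominated (best side-effect rate).
Opt4: not dominated (best cost).
Opt5: not dominated.
Opt6: dominated by Opt2 (duration 20≤20, cost 261≤858, side-effect rate 20≤25).
Opt7: dominated by Opt1 (duration 2≤23, cost 1810≤4636, side-effect rate 22≤25).

Opt1, Opt2, Opt3, Opt4, Opt5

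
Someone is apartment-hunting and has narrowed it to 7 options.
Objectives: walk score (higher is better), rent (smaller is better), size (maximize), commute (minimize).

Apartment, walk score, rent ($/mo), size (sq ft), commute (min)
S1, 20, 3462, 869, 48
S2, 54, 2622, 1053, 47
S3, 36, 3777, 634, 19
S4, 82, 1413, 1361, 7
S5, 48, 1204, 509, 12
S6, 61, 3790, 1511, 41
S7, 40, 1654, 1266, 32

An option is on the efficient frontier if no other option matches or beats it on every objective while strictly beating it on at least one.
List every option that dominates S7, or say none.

S4: walk score 82≥40, rent 1413≤1654, size 1361≥1266, commute 7≤32 — dominates S7.
Others (S1, S2, S3, S5, S6) are each worse than S7 on at least one objective.

S4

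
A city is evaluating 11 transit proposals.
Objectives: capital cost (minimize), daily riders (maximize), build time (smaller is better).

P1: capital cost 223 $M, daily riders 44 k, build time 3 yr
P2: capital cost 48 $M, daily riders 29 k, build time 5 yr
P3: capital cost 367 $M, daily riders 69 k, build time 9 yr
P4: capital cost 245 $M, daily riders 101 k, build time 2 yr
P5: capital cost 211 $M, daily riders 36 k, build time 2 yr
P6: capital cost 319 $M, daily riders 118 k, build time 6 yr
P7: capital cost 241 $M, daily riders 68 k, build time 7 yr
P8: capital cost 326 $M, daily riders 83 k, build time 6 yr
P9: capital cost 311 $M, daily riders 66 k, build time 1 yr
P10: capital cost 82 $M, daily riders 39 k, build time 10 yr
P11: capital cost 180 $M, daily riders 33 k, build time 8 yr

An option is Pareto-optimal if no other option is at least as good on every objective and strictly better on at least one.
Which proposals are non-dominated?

P1: not dominated.
P2: not dominated (best capital cost).
P3: dominated by P4 (capital cost 245≤367, daily riders 101≥69, build time 2≤9).
P4: not dominated.
P5: not dominated.
P6: not dominated (best daily riders).
P7: not dominated.
P8: dominated by P4 (capital cost 245≤326, daily riders 101≥83, build time 2≤6).
P9: not dominated (best build time).
P10: not dominated.
P11: not dominated.

P1, P2, P4, P5, P6, P7, P9, P10, P11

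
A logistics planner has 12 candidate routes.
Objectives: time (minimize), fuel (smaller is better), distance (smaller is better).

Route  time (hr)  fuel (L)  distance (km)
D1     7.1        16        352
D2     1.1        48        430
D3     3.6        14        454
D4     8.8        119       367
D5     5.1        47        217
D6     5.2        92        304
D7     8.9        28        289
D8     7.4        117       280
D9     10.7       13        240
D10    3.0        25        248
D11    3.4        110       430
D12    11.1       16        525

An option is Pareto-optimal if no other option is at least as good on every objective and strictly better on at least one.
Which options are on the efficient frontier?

D1: not dominated.
D2: not dominated (best time).
D3: not dominated.
D4: dominated by D1 (time 7.1≤8.8, fuel 16≤119, distance 352≤367).
D5: not dominated (best distance).
D6: dominated by D5 (time 5.1≤5.2, fuel 47≤92, distance 217≤304).
D7: dominated by D10 (time 3.0≤8.9, fuel 25≤28, distance 248≤289).
D8: dominated by D5 (time 5.1≤7.4, fuel 47≤117, distance 217≤280).
D9: not dominated (best fuel).
D10: not dominated.
D11: dominated by D2 (time 1.1≤3.4, fuel 48≤110, distance 430≤430).
D12: dominated by D1 (time 7.1≤11.1, fuel 16≤16, distance 352≤525).

D1, D2, D3, D5, D9, D10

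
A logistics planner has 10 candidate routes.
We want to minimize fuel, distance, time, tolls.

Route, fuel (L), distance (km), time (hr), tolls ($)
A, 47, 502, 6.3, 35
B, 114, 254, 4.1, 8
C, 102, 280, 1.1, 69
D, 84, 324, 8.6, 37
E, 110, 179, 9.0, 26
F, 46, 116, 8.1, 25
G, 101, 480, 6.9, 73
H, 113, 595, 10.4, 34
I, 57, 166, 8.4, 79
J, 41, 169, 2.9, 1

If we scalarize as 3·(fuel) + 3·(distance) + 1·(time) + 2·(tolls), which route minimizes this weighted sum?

F

A: 3·47 + 3·502 + 1·6.3 + 2·35 = 1723.3
B: 3·114 + 3·254 + 1·4.1 + 2·8 = 1124.1
C: 3·102 + 3·280 + 1·1.1 + 2·69 = 1285.1
D: 3·84 + 3·324 + 1·8.6 + 2·37 = 1306.6
E: 3·110 + 3·179 + 1·9.0 + 2·26 = 928.0
F: 3·46 + 3·116 + 1·8.1 + 2·25 = 544.1
G: 3·101 + 3·480 + 1·6.9 + 2·73 = 1895.9
H: 3·113 + 3·595 + 1·10.4 + 2·34 = 2202.4
I: 3·57 + 3·166 + 1·8.4 + 2·79 = 835.4
J: 3·41 + 3·169 + 1·2.9 + 2·1 = 634.9
Lowest: F at 544.1.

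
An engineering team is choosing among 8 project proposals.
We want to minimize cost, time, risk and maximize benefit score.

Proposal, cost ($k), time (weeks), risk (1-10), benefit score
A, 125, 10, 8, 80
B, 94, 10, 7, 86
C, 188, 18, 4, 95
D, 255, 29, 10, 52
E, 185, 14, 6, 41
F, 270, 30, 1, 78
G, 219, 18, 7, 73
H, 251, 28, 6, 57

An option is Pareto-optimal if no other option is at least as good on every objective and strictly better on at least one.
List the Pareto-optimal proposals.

A: dominated by B (cost 94≤125, time 10≤10, risk 7≤8, benefit score 86≥80).
B: not dominated (best cost).
C: not dominated (best benefit score).
D: dominated by A (cost 125≤255, time 10≤29, risk 8≤10, benefit score 80≥52).
E: not dominated.
F: not dominated (best risk).
G: dominated by B (cost 94≤219, time 10≤18, risk 7≤7, benefit score 86≥73).
H: dominated by C (cost 188≤251, time 18≤28, risk 4≤6, benefit score 95≥57).

B, C, E, F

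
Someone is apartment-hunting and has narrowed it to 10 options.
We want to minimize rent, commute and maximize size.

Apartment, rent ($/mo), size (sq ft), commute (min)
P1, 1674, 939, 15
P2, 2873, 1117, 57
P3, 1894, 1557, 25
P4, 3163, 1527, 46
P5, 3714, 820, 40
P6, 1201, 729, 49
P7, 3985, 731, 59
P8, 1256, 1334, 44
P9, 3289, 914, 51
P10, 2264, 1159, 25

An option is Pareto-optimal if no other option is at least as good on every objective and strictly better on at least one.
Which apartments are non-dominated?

P1, P3, P6, P8

P1: not dominated (best commute).
P2: dominated by P3 (rent 1894≤2873, size 1557≥1117, commute 25≤57).
P3: not dominated (best size).
P4: dominated by P3 (rent 1894≤3163, size 1557≥1527, commute 25≤46).
P5: dominated by P1 (rent 1674≤3714, size 939≥820, commute 15≤40).
P6: not dominated (best rent).
P7: dominated by P1 (rent 1674≤3985, size 939≥731, commute 15≤59).
P8: not dominated.
P9: dominated by P1 (rent 1674≤3289, size 939≥914, commute 15≤51).
P10: dominated by P3 (rent 1894≤2264, size 1557≥1159, commute 25≤25).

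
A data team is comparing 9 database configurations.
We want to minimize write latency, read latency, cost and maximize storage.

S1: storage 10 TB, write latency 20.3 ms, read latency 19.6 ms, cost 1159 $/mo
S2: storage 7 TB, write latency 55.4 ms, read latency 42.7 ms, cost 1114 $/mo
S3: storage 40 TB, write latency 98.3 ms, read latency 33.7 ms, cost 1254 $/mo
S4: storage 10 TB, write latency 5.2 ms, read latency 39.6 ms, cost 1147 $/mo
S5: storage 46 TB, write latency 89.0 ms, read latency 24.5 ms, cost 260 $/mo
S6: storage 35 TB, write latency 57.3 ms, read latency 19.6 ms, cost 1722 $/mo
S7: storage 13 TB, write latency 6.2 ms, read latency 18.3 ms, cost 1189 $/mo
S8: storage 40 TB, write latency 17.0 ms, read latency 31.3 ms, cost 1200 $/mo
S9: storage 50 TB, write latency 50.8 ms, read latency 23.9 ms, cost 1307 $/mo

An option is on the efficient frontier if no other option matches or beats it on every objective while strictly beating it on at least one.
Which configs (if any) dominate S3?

S5: storage 46≥40, write latency 89.0≤98.3, read latency 24.5≤33.7, cost 260≤1254 — dominates S3.
S8: storage 40≥40, write latency 17.0≤98.3, read latency 31.3≤33.7, cost 1200≤1254 — dominates S3.
Others (S1, S2, S4, S6, S7, S9) are each worse than S3 on at least one objective.

S5, S8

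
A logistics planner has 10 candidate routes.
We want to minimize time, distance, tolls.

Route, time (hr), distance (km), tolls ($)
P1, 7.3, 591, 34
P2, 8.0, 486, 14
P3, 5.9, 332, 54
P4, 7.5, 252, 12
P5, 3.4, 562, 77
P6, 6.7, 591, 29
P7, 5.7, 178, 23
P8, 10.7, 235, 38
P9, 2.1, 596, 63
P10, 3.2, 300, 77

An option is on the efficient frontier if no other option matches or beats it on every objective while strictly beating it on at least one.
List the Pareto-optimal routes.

P4, P7, P9, P10

P1: dominated by P6 (time 6.7≤7.3, distance 591≤591, tolls 29≤34).
P2: dominated by P4 (time 7.5≤8.0, distance 252≤486, tolls 12≤14).
P3: dominated by P7 (time 5.7≤5.9, distance 178≤332, tolls 23≤54).
P4: not dominated (best tolls).
P5: dominated by P10 (time 3.2≤3.4, distance 300≤562, tolls 77≤77).
P6: dominated by P7 (time 5.7≤6.7, distance 178≤591, tolls 23≤29).
P7: not dominated (best distance).
P8: dominated by P7 (time 5.7≤10.7, distance 178≤235, tolls 23≤38).
P9: not dominated (best time).
P10: not dominated.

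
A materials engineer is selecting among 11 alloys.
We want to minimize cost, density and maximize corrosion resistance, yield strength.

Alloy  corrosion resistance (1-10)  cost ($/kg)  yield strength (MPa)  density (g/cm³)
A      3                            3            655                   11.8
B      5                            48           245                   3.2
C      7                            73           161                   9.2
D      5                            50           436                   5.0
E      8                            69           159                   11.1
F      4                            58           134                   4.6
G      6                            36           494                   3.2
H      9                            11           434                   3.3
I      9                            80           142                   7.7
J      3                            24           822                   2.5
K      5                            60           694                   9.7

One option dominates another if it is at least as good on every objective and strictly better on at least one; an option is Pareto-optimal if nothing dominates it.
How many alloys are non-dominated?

5

A: not dominated (best cost).
B: dominated by G (corrosion resistance 6≥5, cost 36≤48, yield strength 494≥245, density 3.2≤3.2).
C: dominated by H (corrosion resistance 9≥7, cost 11≤73, yield strength 434≥161, density 3.3≤9.2).
D: dominated by G (corrosion resistance 6≥5, cost 36≤50, yield strength 494≥436, density 3.2≤5.0).
E: dominated by H (corrosion resistance 9≥8, cost 11≤69, yield strength 434≥159, density 3.3≤11.1).
F: dominated by B (corrosion resistance 5≥4, cost 48≤58, yield strength 245≥134, density 3.2≤4.6).
G: not dominated.
H: not dominated.
I: dominated by H (corrosion resistance 9≥9, cost 11≤80, yield strength 434≥142, density 3.3≤7.7).
J: not dominated (best yield strength).
K: not dominated.
Pareto-optimal: A, G, H, J, K → 5.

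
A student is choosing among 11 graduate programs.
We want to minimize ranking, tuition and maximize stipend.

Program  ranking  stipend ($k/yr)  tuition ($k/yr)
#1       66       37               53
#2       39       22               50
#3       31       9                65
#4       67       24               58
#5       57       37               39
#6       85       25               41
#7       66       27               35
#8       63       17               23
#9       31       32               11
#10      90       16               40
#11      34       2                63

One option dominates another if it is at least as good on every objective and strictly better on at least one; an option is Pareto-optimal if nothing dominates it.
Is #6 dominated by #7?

Yes

#7 vs #6: ranking 66≤85, stipend 27≥25, tuition 35≤41 — #7 is at least as good on every objective with at least one strict improvement.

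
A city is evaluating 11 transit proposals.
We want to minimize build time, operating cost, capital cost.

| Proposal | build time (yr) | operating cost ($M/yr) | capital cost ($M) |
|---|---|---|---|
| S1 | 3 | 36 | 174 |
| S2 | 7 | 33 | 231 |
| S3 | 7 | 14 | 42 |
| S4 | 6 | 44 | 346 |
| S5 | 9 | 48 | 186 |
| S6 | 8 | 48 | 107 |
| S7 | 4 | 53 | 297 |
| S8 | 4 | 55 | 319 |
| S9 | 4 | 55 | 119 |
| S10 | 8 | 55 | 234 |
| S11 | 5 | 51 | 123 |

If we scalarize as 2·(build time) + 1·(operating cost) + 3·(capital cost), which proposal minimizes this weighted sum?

S3

S1: 2·3 + 1·36 + 3·174 = 564
S2: 2·7 + 1·33 + 3·231 = 740
S3: 2·7 + 1·14 + 3·42 = 154
S4: 2·6 + 1·44 + 3·346 = 1094
S5: 2·9 + 1·48 + 3·186 = 624
S6: 2·8 + 1·48 + 3·107 = 385
S7: 2·4 + 1·53 + 3·297 = 952
S8: 2·4 + 1·55 + 3·319 = 1020
S9: 2·4 + 1·55 + 3·119 = 420
S10: 2·8 + 1·55 + 3·234 = 773
S11: 2·5 + 1·51 + 3·123 = 430
Lowest: S3 at 154.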